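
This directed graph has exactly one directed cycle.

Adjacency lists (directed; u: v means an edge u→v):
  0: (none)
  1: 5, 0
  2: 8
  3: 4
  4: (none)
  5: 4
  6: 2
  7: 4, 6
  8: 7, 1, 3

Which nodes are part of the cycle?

2, 6, 7, 8

DFS with gray/black marking from 2:
2 gray
  8 gray
    7 gray
      4 gray
      4 black
      6 gray
        6→2: 2 is gray → back edge
Back edge closes the cycle 2 → 8 → 7 → 6 → 2; its vertices are {2, 6, 7, 8}.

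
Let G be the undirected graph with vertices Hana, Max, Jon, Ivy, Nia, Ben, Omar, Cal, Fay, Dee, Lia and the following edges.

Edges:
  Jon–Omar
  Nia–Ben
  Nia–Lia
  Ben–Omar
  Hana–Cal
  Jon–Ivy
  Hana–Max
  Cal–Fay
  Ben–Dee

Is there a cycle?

DFS, tracking each vertex's parent; an edge to a visited non-parent vertex closes a cycle.
Start from Dee:
visit Dee (parent –)
  visit Ben (parent Dee)
    visit Omar (parent Ben)
      Omar–Ben: parent, skip
      visit Jon (parent Omar)
        visit Ivy (parent Jon)
          Ivy–Jon: parent, skip
        Jon–Omar: parent, skip
    Ben–Dee: parent, skip
    visit Nia (parent Ben)
      Nia–Ben: parent, skip
      visit Lia (parent Nia)
        Lia–Nia: parent, skip
visit Hana (parent –)
  visit Max (parent Hana)
    Max–Hana: parent, skip
  visit Cal (parent Hana)
    visit Fay (parent Cal)
      Fay–Cal: parent, skip
    Cal–Hana: parent, skip
No non-parent visited neighbor found — the graph is a forest.

No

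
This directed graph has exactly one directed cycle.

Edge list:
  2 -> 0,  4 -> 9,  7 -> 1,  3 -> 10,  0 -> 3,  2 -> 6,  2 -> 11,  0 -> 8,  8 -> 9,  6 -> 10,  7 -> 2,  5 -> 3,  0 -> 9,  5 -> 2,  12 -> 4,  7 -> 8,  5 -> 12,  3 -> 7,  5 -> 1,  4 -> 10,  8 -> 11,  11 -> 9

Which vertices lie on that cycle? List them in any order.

0, 2, 3, 7

DFS with gray/black marking from 3:
3 gray
  10 gray
  10 black
  7 gray
    1 gray
    1 black
    8 gray
      11 gray
        9 gray
        9 black
      11 black
      8→9: 9 black — skip
    8 black
    2 gray
      6 gray
        6→10: 10 black — skip
      6 black
      0 gray
        0→8: 8 black — skip
        0→9: 9 black — skip
        0→3: 3 is gray → back edge
Back edge closes the cycle 3 → 7 → 2 → 0 → 3; its vertices are {0, 2, 3, 7}.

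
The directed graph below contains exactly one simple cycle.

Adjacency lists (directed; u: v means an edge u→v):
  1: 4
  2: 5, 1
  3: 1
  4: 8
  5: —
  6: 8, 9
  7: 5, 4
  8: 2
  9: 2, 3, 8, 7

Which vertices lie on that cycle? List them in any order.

1, 2, 4, 8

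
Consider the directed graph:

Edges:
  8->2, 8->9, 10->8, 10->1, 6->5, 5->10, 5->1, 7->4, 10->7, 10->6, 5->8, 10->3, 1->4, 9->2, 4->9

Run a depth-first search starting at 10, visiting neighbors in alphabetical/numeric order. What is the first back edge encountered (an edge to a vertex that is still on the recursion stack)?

DFS from 10 (visiting neighbors in alphabetical/numeric order); mark gray on enter, black on exit:
10 gray
  1 gray
    4 gray
      9 gray
        2 gray
        2 black
      9 black
    4 black
  1 black
  3 gray
  3 black
  6 gray
    5 gray
      5→1: 1 black — skip
      8 gray
        8→2: 2 black — skip
        8→9: 9 black — skip
      8 black
      5→10: 10 is gray → back edge
First back edge: 5 → 10.

5→10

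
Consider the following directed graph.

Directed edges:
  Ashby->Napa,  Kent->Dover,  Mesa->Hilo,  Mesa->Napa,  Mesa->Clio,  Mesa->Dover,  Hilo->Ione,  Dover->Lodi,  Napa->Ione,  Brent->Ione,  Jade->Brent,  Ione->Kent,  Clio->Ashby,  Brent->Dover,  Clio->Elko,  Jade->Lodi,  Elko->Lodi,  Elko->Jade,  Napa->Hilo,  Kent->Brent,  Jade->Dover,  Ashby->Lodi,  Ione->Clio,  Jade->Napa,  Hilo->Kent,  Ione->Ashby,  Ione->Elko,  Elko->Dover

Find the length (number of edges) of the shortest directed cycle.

3

For each vertex v, BFS finds the shortest path from v back to v.
The shortest such closed walk is Napa → Ione → Ashby → Napa, length 3.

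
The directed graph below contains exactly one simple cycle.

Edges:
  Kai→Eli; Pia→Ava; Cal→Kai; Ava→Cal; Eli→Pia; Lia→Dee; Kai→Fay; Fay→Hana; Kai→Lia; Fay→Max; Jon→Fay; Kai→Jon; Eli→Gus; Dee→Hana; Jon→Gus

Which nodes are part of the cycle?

Ava, Cal, Eli, Kai, Pia

DFS with gray/black marking from Cal:
Cal gray
  Kai gray
    Jon gray
      Gus gray
      Gus black
      Fay gray
        Hana gray
        Hana black
        Max gray
        Max black
      Fay black
    Jon black
    Lia gray
      Dee gray
        Dee→Hana: Hana black — skip
      Dee black
    Lia black
    Kai→Fay: Fay black — skip
    Eli gray
      Pia gray
        Ava gray
          Ava→Cal: Cal is gray → back edge
Back edge closes the cycle Cal → Kai → Eli → Pia → Ava → Cal; its vertices are {Ava, Cal, Eli, Kai, Pia}.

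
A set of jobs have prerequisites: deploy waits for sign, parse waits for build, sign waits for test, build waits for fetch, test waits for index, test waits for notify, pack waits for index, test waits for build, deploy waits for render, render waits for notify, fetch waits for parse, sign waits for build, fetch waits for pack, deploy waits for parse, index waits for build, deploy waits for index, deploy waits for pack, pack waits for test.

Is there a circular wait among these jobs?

Yes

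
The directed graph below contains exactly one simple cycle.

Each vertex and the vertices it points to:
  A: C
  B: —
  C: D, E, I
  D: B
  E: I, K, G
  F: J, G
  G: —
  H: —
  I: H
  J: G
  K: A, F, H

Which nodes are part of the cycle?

DFS with gray/black marking from C:
C gray
  D gray
    B gray
    B black
  D black
  E gray
    I gray
      H gray
      H black
    I black
    K gray
      A gray
        A→C: C is gray → back edge
Back edge closes the cycle C → E → K → A → C; its vertices are {A, C, E, K}.

A, C, E, K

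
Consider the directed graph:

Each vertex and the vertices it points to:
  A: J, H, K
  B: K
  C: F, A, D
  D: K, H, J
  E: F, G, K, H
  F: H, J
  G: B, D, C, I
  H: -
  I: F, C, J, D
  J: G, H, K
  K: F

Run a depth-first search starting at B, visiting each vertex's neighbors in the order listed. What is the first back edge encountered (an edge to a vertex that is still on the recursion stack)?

G→B

DFS from B (visiting each vertex's neighbors in the order listed); mark gray on enter, black on exit:
B gray
  K gray
    F gray
      H gray
      H black
      J gray
        G gray
          G→B: B is gray → back edge
First back edge: G → B.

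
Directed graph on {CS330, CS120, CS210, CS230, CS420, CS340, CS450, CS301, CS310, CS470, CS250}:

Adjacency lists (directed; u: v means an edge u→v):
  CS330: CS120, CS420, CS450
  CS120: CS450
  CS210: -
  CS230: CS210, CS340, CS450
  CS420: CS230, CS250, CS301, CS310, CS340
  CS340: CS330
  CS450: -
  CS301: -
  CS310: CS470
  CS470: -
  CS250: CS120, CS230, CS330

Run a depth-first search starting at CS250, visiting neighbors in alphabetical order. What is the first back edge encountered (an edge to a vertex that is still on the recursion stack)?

CS420→CS230

DFS from CS250 (visiting neighbors in alphabetical order); mark gray on enter, black on exit:
CS250 gray
  CS120 gray
    CS450 gray
    CS450 black
  CS120 black
  CS230 gray
    CS210 gray
    CS210 black
    CS340 gray
      CS330 gray
        CS330→CS120: CS120 black — skip
        CS420 gray
          CS420→CS230: CS230 is gray → back edge
First back edge: CS420 → CS230.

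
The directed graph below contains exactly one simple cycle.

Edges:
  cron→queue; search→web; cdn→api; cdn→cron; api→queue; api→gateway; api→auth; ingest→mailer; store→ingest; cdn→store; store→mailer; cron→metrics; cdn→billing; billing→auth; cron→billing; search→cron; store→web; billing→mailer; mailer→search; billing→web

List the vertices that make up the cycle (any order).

DFS with gray/black marking from cron:
cron gray
  billing gray
    web gray
    web black
    mailer gray
      search gray
        search→cron: cron is gray → back edge
Back edge closes the cycle cron → billing → mailer → search → cron; its vertices are {cron, mailer, search, billing}.

cron, mailer, search, billing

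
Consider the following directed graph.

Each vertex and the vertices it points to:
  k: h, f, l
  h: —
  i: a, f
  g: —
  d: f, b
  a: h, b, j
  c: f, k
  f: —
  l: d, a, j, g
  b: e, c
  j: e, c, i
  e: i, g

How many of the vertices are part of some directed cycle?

A vertex is on a directed cycle iff it belongs to a strongly connected component of size ≥ 2 (or has a self-loop).
The vertices on cycles are {a, b, c, d, e, i, j, k, l} — 9 in total.

9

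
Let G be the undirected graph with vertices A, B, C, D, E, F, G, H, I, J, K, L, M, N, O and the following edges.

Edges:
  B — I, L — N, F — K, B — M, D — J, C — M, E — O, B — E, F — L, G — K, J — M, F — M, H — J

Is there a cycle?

DFS, tracking each vertex's parent; an edge to a visited non-parent vertex closes a cycle.
Start from B:
visit B (parent –)
  visit I (parent B)
    I–B: parent, skip
  visit M (parent B)
    visit C (parent M)
      C–M: parent, skip
    visit F (parent M)
      F–M: parent, skip
      visit L (parent F)
        visit N (parent L)
          N–L: parent, skip
        L–F: parent, skip
      visit K (parent F)
        K–F: parent, skip
        visit G (parent K)
          G–K: parent, skip
    M–B: parent, skip
    visit J (parent M)
      visit H (parent J)
        H–J: parent, skip
      visit D (parent J)
        D–J: parent, skip
      J–M: parent, skip
  visit E (parent B)
    E–B: parent, skip
    visit O (parent E)
      O–E: parent, skip
visit A (parent –)
No non-parent visited neighbor found — the graph is a forest.

No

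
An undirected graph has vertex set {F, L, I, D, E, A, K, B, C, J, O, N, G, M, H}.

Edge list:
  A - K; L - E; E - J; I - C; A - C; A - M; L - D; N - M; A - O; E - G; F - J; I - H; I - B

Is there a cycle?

No

DFS, tracking each vertex's parent; an edge to a visited non-parent vertex closes a cycle.
Start from I:
visit I (parent –)
  visit B (parent I)
    B–I: parent, skip
  visit C (parent I)
    C–I: parent, skip
    visit A (parent C)
      visit K (parent A)
        K–A: parent, skip
      A–C: parent, skip
      visit O (parent A)
        O–A: parent, skip
      visit M (parent A)
        M–A: parent, skip
        visit N (parent M)
          N–M: parent, skip
  visit H (parent I)
    H–I: parent, skip
visit F (parent –)
  visit J (parent F)
    visit E (parent J)
      visit L (parent E)
        visit D (parent L)
          D–L: parent, skip
        L–E: parent, skip
      E–J: parent, skip
      visit G (parent E)
        G–E: parent, skip
    J–F: parent, skip
No non-parent visited neighbor found — the graph is a forest.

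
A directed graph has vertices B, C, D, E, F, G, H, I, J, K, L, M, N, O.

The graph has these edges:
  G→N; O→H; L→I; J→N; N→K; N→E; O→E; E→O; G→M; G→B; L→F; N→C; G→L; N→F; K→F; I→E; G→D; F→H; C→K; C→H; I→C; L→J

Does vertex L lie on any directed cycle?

No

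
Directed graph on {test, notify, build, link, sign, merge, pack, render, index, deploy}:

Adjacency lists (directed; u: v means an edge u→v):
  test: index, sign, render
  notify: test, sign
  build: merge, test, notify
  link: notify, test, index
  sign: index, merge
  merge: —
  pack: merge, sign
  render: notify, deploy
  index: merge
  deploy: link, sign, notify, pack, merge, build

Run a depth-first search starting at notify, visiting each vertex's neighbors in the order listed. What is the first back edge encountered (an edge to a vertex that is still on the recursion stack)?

render->notify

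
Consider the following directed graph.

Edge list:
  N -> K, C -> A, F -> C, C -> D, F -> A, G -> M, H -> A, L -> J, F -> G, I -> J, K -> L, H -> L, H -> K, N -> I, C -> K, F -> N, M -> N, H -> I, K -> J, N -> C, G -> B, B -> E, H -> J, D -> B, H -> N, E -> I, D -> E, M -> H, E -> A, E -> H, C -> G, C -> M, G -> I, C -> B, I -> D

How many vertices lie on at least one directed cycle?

9

A vertex is on a directed cycle iff it belongs to a strongly connected component of size ≥ 2 (or has a self-loop).
The vertices on cycles are {B, C, D, E, G, H, I, M, N} — 9 in total.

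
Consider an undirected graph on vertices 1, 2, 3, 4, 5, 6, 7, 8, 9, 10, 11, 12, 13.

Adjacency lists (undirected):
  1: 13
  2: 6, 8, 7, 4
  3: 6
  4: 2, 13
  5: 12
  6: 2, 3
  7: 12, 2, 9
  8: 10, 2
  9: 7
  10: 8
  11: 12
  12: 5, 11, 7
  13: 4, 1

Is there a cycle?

DFS, tracking each vertex's parent; an edge to a visited non-parent vertex closes a cycle.
Start from 13:
visit 13 (parent –)
  visit 4 (parent 13)
    visit 2 (parent 4)
      visit 6 (parent 2)
        6–2: parent, skip
        visit 3 (parent 6)
          3–6: parent, skip
      visit 8 (parent 2)
        visit 10 (parent 8)
          10–8: parent, skip
        8–2: parent, skip
      visit 7 (parent 2)
        visit 12 (parent 7)
          visit 5 (parent 12)
            5–12: parent, skip
          visit 11 (parent 12)
            11–12: parent, skip
          12–7: parent, skip
        7–2: parent, skip
        visit 9 (parent 7)
          9–7: parent, skip
      2–4: parent, skip
    4–13: parent, skip
  visit 1 (parent 13)
    1–13: parent, skip
No non-parent visited neighbor found — the graph is a forest.

No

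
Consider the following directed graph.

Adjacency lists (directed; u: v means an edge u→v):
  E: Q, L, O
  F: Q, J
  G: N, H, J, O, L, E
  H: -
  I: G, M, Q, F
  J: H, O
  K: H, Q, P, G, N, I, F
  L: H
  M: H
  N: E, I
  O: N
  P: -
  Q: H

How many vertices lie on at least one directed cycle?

7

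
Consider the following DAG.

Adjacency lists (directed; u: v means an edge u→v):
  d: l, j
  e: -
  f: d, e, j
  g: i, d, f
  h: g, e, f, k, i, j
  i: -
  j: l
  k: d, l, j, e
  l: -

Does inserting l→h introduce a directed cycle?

Adding l→h creates a cycle iff h can already reach l.
Path from h: h → k → l.
So h → … → l → h is a cycle.

Yes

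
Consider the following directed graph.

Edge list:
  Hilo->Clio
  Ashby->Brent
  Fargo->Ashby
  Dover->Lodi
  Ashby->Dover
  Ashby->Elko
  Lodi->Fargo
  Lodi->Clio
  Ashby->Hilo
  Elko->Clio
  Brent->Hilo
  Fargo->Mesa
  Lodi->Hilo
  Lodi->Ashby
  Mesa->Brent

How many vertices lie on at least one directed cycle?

A vertex is on a directed cycle iff it belongs to a strongly connected component of size ≥ 2 (or has a self-loop).
The vertices on cycles are {Lodi, Ashby, Dover, Fargo} — 4 in total.

4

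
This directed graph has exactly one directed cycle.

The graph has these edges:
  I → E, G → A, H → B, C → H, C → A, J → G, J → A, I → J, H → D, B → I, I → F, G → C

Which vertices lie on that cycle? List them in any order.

B, C, G, H, I, J

DFS with gray/black marking from B:
B gray
  I gray
    F gray
    F black
    J gray
      A gray
      A black
      G gray
        C gray
          C→A: A black — skip
          H gray
            D gray
            D black
            H→B: B is gray → back edge
Back edge closes the cycle B → I → J → G → C → H → B; its vertices are {B, C, G, H, I, J}.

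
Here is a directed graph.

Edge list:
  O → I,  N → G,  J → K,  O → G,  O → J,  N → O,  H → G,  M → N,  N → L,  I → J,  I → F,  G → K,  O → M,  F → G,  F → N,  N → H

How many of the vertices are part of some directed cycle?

A vertex is on a directed cycle iff it belongs to a strongly connected component of size ≥ 2 (or has a self-loop).
The vertices on cycles are {F, I, M, N, O} — 5 in total.

5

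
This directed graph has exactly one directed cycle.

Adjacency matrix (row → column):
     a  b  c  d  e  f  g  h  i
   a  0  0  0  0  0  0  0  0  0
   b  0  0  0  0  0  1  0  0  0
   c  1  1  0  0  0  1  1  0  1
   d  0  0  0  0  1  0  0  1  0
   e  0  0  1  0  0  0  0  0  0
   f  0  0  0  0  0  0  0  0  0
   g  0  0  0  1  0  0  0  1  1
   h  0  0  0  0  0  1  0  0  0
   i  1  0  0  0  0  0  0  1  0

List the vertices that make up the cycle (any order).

DFS with gray/black marking from c:
c gray
  i gray
    a gray
    a black
    h gray
      f gray
      f black
    h black
  i black
  c→f: f black — skip
  g gray
    d gray
      e gray
        e→c: c is gray → back edge
Back edge closes the cycle c → g → d → e → c; its vertices are {c, d, e, g}.

c, d, e, g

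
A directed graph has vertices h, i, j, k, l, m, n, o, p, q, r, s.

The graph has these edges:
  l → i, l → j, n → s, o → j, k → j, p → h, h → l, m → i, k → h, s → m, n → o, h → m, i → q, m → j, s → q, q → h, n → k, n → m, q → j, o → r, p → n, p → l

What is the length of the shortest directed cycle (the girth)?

For each vertex v, BFS finds the shortest path from v back to v.
The shortest such closed walk is l → i → q → h → l, length 4.

4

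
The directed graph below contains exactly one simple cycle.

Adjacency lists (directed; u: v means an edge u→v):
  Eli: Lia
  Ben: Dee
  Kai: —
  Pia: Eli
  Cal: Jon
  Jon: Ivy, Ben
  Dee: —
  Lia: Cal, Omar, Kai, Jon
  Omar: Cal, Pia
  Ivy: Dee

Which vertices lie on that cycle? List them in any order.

Eli, Lia, Pia, Omar

DFS with gray/black marking from Lia:
Lia gray
  Cal gray
    Jon gray
      Ivy gray
        Dee gray
        Dee black
      Ivy black
      Ben gray
        Ben→Dee: Dee black — skip
      Ben black
    Jon black
  Cal black
  Omar gray
    Omar→Cal: Cal black — skip
    Pia gray
      Eli gray
        Eli→Lia: Lia is gray → back edge
Back edge closes the cycle Lia → Omar → Pia → Eli → Lia; its vertices are {Eli, Lia, Pia, Omar}.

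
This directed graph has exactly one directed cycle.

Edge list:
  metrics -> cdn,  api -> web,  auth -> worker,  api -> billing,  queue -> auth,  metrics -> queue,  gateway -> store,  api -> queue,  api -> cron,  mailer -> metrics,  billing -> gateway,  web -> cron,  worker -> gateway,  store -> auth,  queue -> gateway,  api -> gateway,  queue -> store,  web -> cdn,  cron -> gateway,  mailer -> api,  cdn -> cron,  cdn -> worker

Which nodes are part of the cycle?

DFS with gray/black marking from store:
store gray
  auth gray
    worker gray
      gateway gray
        gateway→store: store is gray → back edge
Back edge closes the cycle store → auth → worker → gateway → store; its vertices are {auth, store, worker, gateway}.

auth, store, worker, gateway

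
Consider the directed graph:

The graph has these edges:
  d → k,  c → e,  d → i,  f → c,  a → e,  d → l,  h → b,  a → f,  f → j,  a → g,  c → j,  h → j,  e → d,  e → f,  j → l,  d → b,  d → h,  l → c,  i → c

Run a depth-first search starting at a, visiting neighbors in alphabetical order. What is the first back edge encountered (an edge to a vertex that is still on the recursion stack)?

DFS from a (visiting neighbors in alphabetical order); mark gray on enter, black on exit:
a gray
  e gray
    d gray
      b gray
      b black
      h gray
        h→b: b black — skip
        j gray
          l gray
            c gray
              c→e: e is gray → back edge
First back edge: c → e.

c→e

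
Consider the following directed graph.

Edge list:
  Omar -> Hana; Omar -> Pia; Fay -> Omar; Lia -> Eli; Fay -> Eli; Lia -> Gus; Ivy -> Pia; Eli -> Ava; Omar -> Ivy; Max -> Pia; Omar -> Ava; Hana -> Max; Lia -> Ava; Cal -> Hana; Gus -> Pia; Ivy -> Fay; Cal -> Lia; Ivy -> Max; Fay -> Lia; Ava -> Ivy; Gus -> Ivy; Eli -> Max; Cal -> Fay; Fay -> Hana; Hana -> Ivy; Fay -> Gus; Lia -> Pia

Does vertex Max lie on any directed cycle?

No

Max lies on a cycle iff there is a path from Max back to itself.
Exploring from Max, it never reaches itself; equivalently, its strongly connected component is a singleton.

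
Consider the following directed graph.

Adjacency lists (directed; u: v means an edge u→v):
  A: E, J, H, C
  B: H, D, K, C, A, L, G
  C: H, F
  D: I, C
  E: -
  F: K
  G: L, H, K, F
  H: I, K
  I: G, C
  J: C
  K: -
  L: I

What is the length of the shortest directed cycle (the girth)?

For each vertex v, BFS finds the shortest path from v back to v.
The shortest such closed walk is I → G → L → I, length 3.

3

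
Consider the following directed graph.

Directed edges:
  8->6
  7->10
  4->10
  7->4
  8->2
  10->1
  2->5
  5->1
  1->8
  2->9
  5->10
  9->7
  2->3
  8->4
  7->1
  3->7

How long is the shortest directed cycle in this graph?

For each vertex v, BFS finds the shortest path from v back to v.
The shortest such closed walk is 8 → 2 → 5 → 1 → 8, length 4.

4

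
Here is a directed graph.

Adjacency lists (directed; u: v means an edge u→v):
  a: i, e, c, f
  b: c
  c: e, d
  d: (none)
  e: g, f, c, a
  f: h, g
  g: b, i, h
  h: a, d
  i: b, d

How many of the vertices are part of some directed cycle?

A vertex is on a directed cycle iff it belongs to a strongly connected component of size ≥ 2 (or has a self-loop).
The vertices on cycles are {a, b, c, e, f, g, h, i} — 8 in total.

8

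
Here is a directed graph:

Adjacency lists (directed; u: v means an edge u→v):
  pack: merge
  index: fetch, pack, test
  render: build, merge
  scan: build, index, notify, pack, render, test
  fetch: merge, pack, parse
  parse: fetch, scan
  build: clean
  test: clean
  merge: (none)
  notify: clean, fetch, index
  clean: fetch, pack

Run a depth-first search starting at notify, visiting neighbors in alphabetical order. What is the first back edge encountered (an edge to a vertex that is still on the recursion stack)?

parse→fetch

DFS from notify (visiting neighbors in alphabetical order); mark gray on enter, black on exit:
notify gray
  clean gray
    fetch gray
      merge gray
      merge black
      pack gray
        pack→merge: merge black — skip
      pack black
      parse gray
        parse→fetch: fetch is gray → back edge
First back edge: parse → fetch.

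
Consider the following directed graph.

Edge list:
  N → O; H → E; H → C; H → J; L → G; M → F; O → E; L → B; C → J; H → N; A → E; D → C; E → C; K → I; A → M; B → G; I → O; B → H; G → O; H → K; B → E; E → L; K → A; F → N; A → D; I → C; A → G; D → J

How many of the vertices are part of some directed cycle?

A vertex is on a directed cycle iff it belongs to a strongly connected component of size ≥ 2 (or has a self-loop).
The vertices on cycles are {A, B, E, F, G, H, I, K, L, M, N, O} — 12 in total.

12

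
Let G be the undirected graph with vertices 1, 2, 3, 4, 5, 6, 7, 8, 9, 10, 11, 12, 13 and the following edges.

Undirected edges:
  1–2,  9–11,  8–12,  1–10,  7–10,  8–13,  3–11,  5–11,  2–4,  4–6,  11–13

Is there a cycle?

DFS, tracking each vertex's parent; an edge to a visited non-parent vertex closes a cycle.
Start from 5:
visit 5 (parent –)
  visit 11 (parent 5)
    11–5: parent, skip
    visit 9 (parent 11)
      9–11: parent, skip
    visit 13 (parent 11)
      13–11: parent, skip
      visit 8 (parent 13)
        8–13: parent, skip
        visit 12 (parent 8)
          12–8: parent, skip
    visit 3 (parent 11)
      3–11: parent, skip
visit 1 (parent –)
  visit 2 (parent 1)
    2–1: parent, skip
    visit 4 (parent 2)
      visit 6 (parent 4)
        6–4: parent, skip
      4–2: parent, skip
  visit 10 (parent 1)
    10–1: parent, skip
    visit 7 (parent 10)
      7–10: parent, skip
No non-parent visited neighbor found — the graph is a forest.

No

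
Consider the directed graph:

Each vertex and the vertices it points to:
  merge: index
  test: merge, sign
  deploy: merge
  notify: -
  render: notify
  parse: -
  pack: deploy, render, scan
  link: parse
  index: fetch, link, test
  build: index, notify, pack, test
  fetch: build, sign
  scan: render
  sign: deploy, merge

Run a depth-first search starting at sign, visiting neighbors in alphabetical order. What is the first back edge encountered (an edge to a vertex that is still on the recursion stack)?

DFS from sign (visiting neighbors in alphabetical order); mark gray on enter, black on exit:
sign gray
  deploy gray
    merge gray
      index gray
        fetch gray
          build gray
            build→index: index is gray → back edge
First back edge: build → index.

build->index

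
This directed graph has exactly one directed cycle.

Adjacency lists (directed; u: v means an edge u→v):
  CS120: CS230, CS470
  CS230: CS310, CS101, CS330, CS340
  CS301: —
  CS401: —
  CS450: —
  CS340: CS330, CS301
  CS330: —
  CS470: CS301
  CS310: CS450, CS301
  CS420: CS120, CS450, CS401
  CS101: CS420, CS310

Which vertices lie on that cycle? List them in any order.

CS101, CS120, CS230, CS420

DFS with gray/black marking from CS420:
CS420 gray
  CS120 gray
    CS230 gray
      CS310 gray
        CS450 gray
        CS450 black
        CS301 gray
        CS301 black
      CS310 black
      CS101 gray
        CS101→CS420: CS420 is gray → back edge
Back edge closes the cycle CS420 → CS120 → CS230 → CS101 → CS420; its vertices are {CS101, CS120, CS230, CS420}.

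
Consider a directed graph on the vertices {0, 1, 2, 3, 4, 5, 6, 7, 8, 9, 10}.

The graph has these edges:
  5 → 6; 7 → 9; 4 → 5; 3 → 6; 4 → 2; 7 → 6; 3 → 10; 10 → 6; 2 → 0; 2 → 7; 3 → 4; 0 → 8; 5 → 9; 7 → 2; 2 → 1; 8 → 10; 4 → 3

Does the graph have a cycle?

Yes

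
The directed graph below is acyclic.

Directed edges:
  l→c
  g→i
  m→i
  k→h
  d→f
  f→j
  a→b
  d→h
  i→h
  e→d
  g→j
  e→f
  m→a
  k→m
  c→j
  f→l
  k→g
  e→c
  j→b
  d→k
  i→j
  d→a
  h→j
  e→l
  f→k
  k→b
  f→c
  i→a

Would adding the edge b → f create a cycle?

Yes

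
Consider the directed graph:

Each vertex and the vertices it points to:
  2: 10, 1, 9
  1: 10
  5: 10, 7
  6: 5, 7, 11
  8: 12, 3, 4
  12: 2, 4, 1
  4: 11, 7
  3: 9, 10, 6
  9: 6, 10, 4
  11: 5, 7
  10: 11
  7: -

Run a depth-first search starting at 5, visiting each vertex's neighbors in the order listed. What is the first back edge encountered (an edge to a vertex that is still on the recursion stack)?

DFS from 5 (visiting each vertex's neighbors in the order listed); mark gray on enter, black on exit:
5 gray
  10 gray
    11 gray
      11→5: 5 is gray → back edge
First back edge: 11 → 5.

11->5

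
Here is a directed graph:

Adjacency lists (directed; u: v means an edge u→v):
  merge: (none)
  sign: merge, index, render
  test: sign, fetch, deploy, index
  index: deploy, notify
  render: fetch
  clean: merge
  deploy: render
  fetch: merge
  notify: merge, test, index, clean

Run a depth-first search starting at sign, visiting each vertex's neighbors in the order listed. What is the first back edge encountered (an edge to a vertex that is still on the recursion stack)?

DFS from sign (visiting each vertex's neighbors in the order listed); mark gray on enter, black on exit:
sign gray
  merge gray
  merge black
  index gray
    deploy gray
      render gray
        fetch gray
          fetch→merge: merge black — skip
        fetch black
      render black
    deploy black
    notify gray
      notify→merge: merge black — skip
      test gray
        test→sign: sign is gray → back edge
First back edge: test → sign.

test->sign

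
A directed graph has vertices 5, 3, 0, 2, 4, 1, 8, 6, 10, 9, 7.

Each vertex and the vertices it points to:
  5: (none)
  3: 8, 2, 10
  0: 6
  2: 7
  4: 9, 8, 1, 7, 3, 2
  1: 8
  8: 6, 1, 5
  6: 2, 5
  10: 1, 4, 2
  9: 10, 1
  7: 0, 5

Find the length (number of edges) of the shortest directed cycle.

For each vertex v, BFS finds the shortest path from v back to v.
The shortest such closed walk is 8 → 1 → 8, length 2.

2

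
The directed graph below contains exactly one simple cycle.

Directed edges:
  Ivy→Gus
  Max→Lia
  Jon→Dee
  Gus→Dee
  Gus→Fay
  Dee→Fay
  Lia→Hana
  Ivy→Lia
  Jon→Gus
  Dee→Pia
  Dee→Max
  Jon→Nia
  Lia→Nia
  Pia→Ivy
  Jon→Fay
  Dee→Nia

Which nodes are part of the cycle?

DFS with gray/black marking from Gus:
Gus gray
  Dee gray
    Max gray
      Lia gray
        Nia gray
        Nia black
        Hana gray
        Hana black
      Lia black
    Max black
    Pia gray
      Ivy gray
        Ivy→Lia: Lia black — skip
        Ivy→Gus: Gus is gray → back edge
Back edge closes the cycle Gus → Dee → Pia → Ivy → Gus; its vertices are {Dee, Gus, Ivy, Pia}.

Dee, Gus, Ivy, Pia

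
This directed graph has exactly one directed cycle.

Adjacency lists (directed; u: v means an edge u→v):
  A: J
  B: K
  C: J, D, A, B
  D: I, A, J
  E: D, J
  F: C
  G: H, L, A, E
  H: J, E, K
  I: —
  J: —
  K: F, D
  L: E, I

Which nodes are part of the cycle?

B, C, F, K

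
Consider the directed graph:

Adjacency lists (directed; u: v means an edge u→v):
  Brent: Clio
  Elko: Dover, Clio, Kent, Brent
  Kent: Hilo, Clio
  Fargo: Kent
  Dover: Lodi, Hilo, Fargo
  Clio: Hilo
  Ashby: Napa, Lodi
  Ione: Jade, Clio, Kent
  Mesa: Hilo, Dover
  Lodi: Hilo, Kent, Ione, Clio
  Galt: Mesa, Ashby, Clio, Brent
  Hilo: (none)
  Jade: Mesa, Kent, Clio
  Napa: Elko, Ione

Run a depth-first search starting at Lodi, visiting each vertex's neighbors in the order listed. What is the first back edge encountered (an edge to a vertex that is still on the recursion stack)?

DFS from Lodi (visiting each vertex's neighbors in the order listed); mark gray on enter, black on exit:
Lodi gray
  Hilo gray
  Hilo black
  Kent gray
    Kent→Hilo: Hilo black — skip
    Clio gray
      Clio→Hilo: Hilo black — skip
    Clio black
  Kent black
  Ione gray
    Jade gray
      Mesa gray
        Mesa→Hilo: Hilo black — skip
        Dover gray
          Dover→Lodi: Lodi is gray → back edge
First back edge: Dover → Lodi.

Dover->Lodi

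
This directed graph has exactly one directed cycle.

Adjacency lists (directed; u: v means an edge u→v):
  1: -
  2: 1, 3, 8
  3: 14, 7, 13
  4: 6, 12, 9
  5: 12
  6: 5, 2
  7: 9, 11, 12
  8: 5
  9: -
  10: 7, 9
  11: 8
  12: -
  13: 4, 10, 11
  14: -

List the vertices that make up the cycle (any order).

2, 3, 4, 6, 13

DFS with gray/black marking from 3:
3 gray
  14 gray
  14 black
  7 gray
    9 gray
    9 black
    11 gray
      8 gray
        5 gray
          12 gray
          12 black
        5 black
      8 black
    11 black
    7→12: 12 black — skip
  7 black
  13 gray
    4 gray
      6 gray
        6→5: 5 black — skip
        2 gray
          1 gray
          1 black
          2→3: 3 is gray → back edge
Back edge closes the cycle 3 → 13 → 4 → 6 → 2 → 3; its vertices are {2, 3, 4, 6, 13}.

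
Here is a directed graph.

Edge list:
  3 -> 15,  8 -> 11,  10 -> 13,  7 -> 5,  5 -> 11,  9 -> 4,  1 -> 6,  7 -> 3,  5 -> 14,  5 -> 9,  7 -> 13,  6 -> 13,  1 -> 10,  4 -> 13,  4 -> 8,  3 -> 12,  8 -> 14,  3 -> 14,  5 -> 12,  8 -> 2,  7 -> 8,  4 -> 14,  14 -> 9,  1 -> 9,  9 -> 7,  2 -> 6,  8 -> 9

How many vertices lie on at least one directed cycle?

A vertex is on a directed cycle iff it belongs to a strongly connected component of size ≥ 2 (or has a self-loop).
The vertices on cycles are {3, 4, 5, 7, 8, 9, 14} — 7 in total.

7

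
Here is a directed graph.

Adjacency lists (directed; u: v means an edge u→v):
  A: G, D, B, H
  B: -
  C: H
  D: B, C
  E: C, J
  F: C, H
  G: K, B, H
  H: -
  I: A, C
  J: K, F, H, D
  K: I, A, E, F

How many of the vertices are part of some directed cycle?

A vertex is on a directed cycle iff it belongs to a strongly connected component of size ≥ 2 (or has a self-loop).
The vertices on cycles are {A, E, G, I, J, K} — 6 in total.

6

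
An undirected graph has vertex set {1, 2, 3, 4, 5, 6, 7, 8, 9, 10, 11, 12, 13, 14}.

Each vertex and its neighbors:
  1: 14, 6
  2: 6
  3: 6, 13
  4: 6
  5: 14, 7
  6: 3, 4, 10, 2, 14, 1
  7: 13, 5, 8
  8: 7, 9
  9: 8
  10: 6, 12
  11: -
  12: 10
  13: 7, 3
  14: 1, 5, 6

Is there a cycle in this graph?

Yes

DFS, tracking each vertex's parent; an edge to a visited non-parent vertex closes a cycle.
Start from 11:
visit 11 (parent –)
visit 1 (parent –)
  visit 14 (parent 1)
    14–1: parent, skip
    visit 5 (parent 14)
      5–14: parent, skip
      visit 7 (parent 5)
        visit 13 (parent 7)
          13–7: parent, skip
          visit 3 (parent 13)
            visit 6 (parent 3)
              6–3: parent, skip
              visit 4 (parent 6)
                4–6: parent, skip
              visit 10 (parent 6)
                10–6: parent, skip
                visit 12 (parent 10)
                  12–10: parent, skip
              visit 2 (parent 6)
                2–6: parent, skip
              6–14: 14 visited and ≠ parent → cycle
Cycle: 14 – 5 – 7 – 13 – 3 – 6 – 14.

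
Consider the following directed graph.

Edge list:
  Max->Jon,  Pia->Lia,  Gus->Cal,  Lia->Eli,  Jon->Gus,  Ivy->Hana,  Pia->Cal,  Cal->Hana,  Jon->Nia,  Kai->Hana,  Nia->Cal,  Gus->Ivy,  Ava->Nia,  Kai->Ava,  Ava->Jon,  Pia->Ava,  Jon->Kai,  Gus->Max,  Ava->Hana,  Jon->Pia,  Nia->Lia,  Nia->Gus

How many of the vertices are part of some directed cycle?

7

A vertex is on a directed cycle iff it belongs to a strongly connected component of size ≥ 2 (or has a self-loop).
The vertices on cycles are {Ava, Gus, Jon, Kai, Max, Nia, Pia} — 7 in total.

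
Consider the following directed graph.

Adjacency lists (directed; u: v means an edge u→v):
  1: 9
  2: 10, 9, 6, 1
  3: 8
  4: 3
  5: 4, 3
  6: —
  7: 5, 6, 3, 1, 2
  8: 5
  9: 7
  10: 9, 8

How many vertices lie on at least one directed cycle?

9

A vertex is on a directed cycle iff it belongs to a strongly connected component of size ≥ 2 (or has a self-loop).
The vertices on cycles are {1, 2, 3, 4, 5, 7, 8, 9, 10} — 9 in total.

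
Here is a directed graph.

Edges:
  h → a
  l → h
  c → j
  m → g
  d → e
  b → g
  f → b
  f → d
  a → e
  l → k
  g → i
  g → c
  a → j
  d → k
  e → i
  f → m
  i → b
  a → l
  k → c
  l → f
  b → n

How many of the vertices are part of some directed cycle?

6

A vertex is on a directed cycle iff it belongs to a strongly connected component of size ≥ 2 (or has a self-loop).
The vertices on cycles are {a, b, g, h, i, l} — 6 in total.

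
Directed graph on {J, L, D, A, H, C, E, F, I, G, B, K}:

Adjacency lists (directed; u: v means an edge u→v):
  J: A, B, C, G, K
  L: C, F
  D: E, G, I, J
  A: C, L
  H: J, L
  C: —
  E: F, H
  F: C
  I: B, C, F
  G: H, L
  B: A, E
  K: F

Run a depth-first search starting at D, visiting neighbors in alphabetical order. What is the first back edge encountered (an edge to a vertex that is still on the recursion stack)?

B→E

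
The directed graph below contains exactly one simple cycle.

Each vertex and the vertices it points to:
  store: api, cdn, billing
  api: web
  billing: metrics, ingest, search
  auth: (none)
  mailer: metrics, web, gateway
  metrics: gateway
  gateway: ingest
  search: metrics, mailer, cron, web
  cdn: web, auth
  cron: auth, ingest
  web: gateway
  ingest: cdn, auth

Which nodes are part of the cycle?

cdn, web, ingest, gateway

DFS with gray/black marking from web:
web gray
  gateway gray
    ingest gray
      cdn gray
        cdn→web: web is gray → back edge
Back edge closes the cycle web → gateway → ingest → cdn → web; its vertices are {cdn, web, ingest, gateway}.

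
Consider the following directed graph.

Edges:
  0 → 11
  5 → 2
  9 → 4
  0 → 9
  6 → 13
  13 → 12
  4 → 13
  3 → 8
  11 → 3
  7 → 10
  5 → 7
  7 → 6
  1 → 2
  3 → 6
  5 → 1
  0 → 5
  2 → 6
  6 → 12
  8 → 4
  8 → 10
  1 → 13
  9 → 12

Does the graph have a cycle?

DFS with white/gray/black marking, starting from 2:
2 gray
  6 gray
    12 gray
    12 black
    13 gray
      13→12: 12 black — skip
    13 black
  6 black
2 black
9 gray
  4 gray
    4→13: 13 black — skip
  4 black
  9→12: 12 black — skip
9 black
1 gray
  1→13: 13 black — skip
  1→2: 2 black — skip
1 black
8 gray
  10 gray
  10 black
  8→4: 4 black — skip
8 black
7 gray
  7→6: 6 black — skip
  7→10: 10 black — skip
7 black
0 gray
  11 gray
    3 gray
      3→8: 8 black — skip
      3→6: 6 black — skip
    3 black
  11 black
  0→9: 9 black — skip
  5 gray
    5→2: 2 black — skip
    5→7: 7 black — skip
    5→1: 1 black — skip
  5 black
0 black
Every edge goes to a white or black vertex — no back edge, so the graph is acyclic.

No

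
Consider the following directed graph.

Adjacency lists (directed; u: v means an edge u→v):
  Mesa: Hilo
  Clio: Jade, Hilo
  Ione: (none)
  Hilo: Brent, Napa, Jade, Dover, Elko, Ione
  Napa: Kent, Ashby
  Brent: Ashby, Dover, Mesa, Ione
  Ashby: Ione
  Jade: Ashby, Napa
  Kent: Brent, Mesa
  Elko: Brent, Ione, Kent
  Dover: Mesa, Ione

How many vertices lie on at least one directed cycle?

8

A vertex is on a directed cycle iff it belongs to a strongly connected component of size ≥ 2 (or has a self-loop).
The vertices on cycles are {Elko, Hilo, Jade, Kent, Mesa, Napa, Brent, Dover} — 8 in total.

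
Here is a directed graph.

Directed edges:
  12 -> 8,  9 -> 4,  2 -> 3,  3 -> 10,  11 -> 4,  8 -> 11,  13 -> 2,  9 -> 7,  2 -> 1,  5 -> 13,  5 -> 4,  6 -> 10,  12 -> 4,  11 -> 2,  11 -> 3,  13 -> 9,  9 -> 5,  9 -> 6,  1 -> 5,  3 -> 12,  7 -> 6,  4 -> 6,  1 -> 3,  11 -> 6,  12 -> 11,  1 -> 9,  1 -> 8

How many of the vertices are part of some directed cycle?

A vertex is on a directed cycle iff it belongs to a strongly connected component of size ≥ 2 (or has a self-loop).
The vertices on cycles are {1, 2, 3, 5, 8, 9, 11, 12, 13} — 9 in total.

9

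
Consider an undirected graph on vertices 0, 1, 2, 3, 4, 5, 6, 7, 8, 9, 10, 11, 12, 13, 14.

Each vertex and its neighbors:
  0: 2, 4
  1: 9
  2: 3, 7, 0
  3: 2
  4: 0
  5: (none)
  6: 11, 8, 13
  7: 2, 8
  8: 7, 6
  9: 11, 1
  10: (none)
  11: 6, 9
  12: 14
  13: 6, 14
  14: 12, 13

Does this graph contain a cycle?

DFS, tracking each vertex's parent; an edge to a visited non-parent vertex closes a cycle.
Start from 8:
visit 8 (parent –)
  visit 7 (parent 8)
    visit 2 (parent 7)
      visit 3 (parent 2)
        3–2: parent, skip
      2–7: parent, skip
      visit 0 (parent 2)
        0–2: parent, skip
        visit 4 (parent 0)
          4–0: parent, skip
    7–8: parent, skip
  visit 6 (parent 8)
    visit 11 (parent 6)
      11–6: parent, skip
      visit 9 (parent 11)
        9–11: parent, skip
        visit 1 (parent 9)
          1–9: parent, skip
    6–8: parent, skip
    visit 13 (parent 6)
      13–6: parent, skip
      visit 14 (parent 13)
        visit 12 (parent 14)
          12–14: parent, skip
        14–13: parent, skip
visit 5 (parent –)
visit 10 (parent –)
No non-parent visited neighbor found — the graph is a forest.

No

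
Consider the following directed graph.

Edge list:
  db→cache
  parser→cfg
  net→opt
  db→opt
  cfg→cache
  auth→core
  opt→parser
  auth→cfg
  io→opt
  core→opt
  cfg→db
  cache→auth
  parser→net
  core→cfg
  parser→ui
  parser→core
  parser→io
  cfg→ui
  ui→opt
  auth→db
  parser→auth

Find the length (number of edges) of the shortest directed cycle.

For each vertex v, BFS finds the shortest path from v back to v.
The shortest such closed walk is parser → net → opt → parser, length 3.

3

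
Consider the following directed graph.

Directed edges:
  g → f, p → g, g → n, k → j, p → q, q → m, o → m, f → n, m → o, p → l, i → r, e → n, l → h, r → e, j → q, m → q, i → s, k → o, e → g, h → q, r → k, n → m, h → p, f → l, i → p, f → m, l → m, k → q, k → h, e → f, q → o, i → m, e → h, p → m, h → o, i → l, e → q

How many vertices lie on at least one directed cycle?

A vertex is on a directed cycle iff it belongs to a strongly connected component of size ≥ 2 (or has a self-loop).
The vertices on cycles are {f, g, h, l, m, o, p, q} — 8 in total.

8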